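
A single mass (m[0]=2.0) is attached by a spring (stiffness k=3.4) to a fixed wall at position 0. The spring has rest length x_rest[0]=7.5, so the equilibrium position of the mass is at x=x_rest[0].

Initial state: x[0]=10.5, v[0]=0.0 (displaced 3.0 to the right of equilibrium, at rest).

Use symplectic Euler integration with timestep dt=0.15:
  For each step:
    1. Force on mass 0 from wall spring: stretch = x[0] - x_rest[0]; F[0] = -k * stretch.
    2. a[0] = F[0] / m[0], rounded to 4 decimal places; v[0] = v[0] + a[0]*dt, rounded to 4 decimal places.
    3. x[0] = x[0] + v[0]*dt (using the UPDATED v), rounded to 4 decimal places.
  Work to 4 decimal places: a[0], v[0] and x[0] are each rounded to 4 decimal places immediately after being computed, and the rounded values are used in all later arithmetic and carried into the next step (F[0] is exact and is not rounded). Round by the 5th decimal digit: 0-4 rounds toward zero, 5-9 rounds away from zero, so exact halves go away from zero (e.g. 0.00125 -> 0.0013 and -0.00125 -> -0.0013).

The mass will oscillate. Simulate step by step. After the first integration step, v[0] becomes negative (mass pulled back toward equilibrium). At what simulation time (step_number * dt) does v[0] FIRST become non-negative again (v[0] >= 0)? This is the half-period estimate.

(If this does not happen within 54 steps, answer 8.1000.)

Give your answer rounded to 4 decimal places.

Step 0: x=[10.5000] v=[0.0000]
Step 1: x=[10.3853] v=[-0.7650]
Step 2: x=[10.1602] v=[-1.5008]
Step 3: x=[9.8333] v=[-2.1791]
Step 4: x=[9.4172] v=[-2.7741]
Step 5: x=[8.9278] v=[-3.2630]
Step 6: x=[8.3837] v=[-3.6271]
Step 7: x=[7.8058] v=[-3.8524]
Step 8: x=[7.2162] v=[-3.9304]
Step 9: x=[6.6375] v=[-3.8580]
Step 10: x=[6.0918] v=[-3.6381]
Step 11: x=[5.6000] v=[-3.2790]
Step 12: x=[5.1808] v=[-2.7945]
Step 13: x=[4.8503] v=[-2.2031]
Step 14: x=[4.6212] v=[-1.5274]
Step 15: x=[4.5022] v=[-0.7933]
Step 16: x=[4.4979] v=[-0.0289]
Step 17: x=[4.6084] v=[0.7366]
First v>=0 after going negative at step 17, time=2.5500

Answer: 2.5500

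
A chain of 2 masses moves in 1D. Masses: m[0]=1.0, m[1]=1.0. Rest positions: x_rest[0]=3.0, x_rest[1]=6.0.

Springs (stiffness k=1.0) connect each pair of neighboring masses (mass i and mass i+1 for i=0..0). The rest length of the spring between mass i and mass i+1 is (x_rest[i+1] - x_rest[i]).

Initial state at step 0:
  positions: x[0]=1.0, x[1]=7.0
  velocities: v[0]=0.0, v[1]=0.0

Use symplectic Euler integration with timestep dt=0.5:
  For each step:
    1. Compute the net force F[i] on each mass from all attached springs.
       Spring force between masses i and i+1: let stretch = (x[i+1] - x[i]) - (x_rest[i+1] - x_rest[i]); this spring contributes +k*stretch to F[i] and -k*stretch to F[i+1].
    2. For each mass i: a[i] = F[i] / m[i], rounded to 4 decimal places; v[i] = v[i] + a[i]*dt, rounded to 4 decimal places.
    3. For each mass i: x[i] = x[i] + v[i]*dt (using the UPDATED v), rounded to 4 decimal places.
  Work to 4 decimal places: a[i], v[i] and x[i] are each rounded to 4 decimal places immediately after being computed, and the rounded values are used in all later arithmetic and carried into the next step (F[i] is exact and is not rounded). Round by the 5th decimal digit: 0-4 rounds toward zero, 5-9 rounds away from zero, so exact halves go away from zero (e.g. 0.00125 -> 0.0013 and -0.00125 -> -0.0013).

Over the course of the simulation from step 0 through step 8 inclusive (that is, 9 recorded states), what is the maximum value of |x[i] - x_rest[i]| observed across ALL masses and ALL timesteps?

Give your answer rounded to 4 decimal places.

Answer: 2.0937

Derivation:
Step 0: x=[1.0000 7.0000] v=[0.0000 0.0000]
Step 1: x=[1.7500 6.2500] v=[1.5000 -1.5000]
Step 2: x=[2.8750 5.1250] v=[2.2500 -2.2500]
Step 3: x=[3.8125 4.1875] v=[1.8750 -1.8750]
Step 4: x=[4.0938 3.9063] v=[0.5625 -0.5625]
Step 5: x=[3.5782 4.4220] v=[-1.0313 1.0313]
Step 6: x=[2.5235 5.4767] v=[-2.1094 2.1094]
Step 7: x=[1.4571 6.5431] v=[-2.1328 2.1328]
Step 8: x=[0.9122 7.0880] v=[-1.0898 1.0898]
Max displacement = 2.0937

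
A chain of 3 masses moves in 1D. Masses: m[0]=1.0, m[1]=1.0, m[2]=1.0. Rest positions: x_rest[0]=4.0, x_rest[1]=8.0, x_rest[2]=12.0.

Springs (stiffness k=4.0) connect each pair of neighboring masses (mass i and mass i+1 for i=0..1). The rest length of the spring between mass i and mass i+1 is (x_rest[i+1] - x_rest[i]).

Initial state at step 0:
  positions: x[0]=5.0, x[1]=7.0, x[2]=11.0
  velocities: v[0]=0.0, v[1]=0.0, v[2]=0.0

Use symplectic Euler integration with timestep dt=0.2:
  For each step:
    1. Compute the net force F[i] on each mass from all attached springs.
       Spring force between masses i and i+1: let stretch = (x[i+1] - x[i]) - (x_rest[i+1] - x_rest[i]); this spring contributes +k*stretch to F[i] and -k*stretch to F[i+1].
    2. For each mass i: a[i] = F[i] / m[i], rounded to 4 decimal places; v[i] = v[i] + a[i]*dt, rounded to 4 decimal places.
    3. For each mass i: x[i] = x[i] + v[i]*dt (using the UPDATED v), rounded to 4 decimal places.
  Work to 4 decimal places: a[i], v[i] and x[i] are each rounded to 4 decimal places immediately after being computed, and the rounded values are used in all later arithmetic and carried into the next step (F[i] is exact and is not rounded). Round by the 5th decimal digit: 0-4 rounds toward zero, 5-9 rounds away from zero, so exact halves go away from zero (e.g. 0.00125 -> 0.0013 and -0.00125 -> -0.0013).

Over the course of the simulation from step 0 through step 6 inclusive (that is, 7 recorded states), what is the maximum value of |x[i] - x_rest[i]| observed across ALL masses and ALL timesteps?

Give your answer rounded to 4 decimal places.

Answer: 1.2573

Derivation:
Step 0: x=[5.0000 7.0000 11.0000] v=[0.0000 0.0000 0.0000]
Step 1: x=[4.6800 7.3200 11.0000] v=[-1.6000 1.6000 0.0000]
Step 2: x=[4.1424 7.8064 11.0512] v=[-2.6880 2.4320 0.2560]
Step 3: x=[3.5510 8.2257 11.2232] v=[-2.9568 2.0966 0.8602]
Step 4: x=[3.0676 8.3767 11.5556] v=[-2.4170 0.7548 1.6622]
Step 5: x=[2.7937 8.1868 12.0194] v=[-1.3697 -0.9494 2.3191]
Step 6: x=[2.7427 7.7472 12.5100] v=[-0.2552 -2.1978 2.4530]
Max displacement = 1.2573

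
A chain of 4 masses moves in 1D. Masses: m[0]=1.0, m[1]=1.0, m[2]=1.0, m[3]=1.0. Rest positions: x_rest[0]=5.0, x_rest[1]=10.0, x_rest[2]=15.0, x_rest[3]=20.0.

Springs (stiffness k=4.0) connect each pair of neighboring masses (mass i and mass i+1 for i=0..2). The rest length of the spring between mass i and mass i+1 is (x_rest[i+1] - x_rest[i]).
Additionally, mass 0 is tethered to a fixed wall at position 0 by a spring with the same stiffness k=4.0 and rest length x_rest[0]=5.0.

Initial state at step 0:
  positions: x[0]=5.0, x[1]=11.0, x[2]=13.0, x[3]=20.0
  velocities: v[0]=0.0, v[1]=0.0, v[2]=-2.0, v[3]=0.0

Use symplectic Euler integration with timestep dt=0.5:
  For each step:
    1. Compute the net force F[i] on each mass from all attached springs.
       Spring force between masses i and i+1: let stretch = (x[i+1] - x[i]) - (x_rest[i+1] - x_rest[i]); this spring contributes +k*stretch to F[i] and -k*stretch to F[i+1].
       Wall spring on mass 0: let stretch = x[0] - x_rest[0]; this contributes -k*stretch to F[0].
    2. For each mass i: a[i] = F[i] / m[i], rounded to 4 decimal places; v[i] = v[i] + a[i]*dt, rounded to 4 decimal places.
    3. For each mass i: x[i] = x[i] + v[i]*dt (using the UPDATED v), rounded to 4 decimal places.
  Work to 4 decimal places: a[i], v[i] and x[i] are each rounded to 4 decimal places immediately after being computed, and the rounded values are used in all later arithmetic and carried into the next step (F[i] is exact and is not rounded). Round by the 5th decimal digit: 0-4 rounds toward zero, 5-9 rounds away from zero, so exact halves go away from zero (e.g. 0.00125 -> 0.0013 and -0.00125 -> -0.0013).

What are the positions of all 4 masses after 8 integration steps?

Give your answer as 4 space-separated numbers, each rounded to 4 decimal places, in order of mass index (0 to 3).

Step 0: x=[5.0000 11.0000 13.0000 20.0000] v=[0.0000 0.0000 -2.0000 0.0000]
Step 1: x=[6.0000 7.0000 17.0000 18.0000] v=[2.0000 -8.0000 8.0000 -4.0000]
Step 2: x=[2.0000 12.0000 12.0000 20.0000] v=[-8.0000 10.0000 -10.0000 4.0000]
Step 3: x=[6.0000 7.0000 15.0000 19.0000] v=[8.0000 -10.0000 6.0000 -2.0000]
Step 4: x=[5.0000 9.0000 14.0000 19.0000] v=[-2.0000 4.0000 -2.0000 0.0000]
Step 5: x=[3.0000 12.0000 13.0000 19.0000] v=[-4.0000 6.0000 -2.0000 0.0000]
Step 6: x=[7.0000 7.0000 17.0000 18.0000] v=[8.0000 -10.0000 8.0000 -2.0000]
Step 7: x=[4.0000 12.0000 12.0000 21.0000] v=[-6.0000 10.0000 -10.0000 6.0000]
Step 8: x=[5.0000 9.0000 16.0000 20.0000] v=[2.0000 -6.0000 8.0000 -2.0000]

Answer: 5.0000 9.0000 16.0000 20.0000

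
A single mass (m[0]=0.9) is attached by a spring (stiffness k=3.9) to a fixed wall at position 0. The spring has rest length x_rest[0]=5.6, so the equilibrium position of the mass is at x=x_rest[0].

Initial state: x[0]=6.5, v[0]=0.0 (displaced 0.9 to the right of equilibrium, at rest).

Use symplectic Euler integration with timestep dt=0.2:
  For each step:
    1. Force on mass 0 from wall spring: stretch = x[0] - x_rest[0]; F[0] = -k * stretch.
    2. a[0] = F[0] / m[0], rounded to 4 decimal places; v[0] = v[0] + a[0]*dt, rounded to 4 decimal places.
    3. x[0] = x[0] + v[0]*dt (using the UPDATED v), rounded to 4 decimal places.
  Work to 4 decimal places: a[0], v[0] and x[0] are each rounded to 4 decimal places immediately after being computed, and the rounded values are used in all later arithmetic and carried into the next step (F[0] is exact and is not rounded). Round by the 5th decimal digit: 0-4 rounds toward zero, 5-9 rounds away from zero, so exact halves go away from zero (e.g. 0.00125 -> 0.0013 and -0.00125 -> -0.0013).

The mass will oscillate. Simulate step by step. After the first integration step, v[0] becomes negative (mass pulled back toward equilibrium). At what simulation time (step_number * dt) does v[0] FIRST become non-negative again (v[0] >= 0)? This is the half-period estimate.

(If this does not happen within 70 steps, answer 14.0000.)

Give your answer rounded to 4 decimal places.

Step 0: x=[6.5000] v=[0.0000]
Step 1: x=[6.3440] v=[-0.7800]
Step 2: x=[6.0590] v=[-1.4248]
Step 3: x=[5.6945] v=[-1.8226]
Step 4: x=[5.3136] v=[-1.9045]
Step 5: x=[4.9823] v=[-1.6563]
Step 6: x=[4.7581] v=[-1.1210]
Step 7: x=[4.6798] v=[-0.3914]
Step 8: x=[4.7610] v=[0.4061]
First v>=0 after going negative at step 8, time=1.6000

Answer: 1.6000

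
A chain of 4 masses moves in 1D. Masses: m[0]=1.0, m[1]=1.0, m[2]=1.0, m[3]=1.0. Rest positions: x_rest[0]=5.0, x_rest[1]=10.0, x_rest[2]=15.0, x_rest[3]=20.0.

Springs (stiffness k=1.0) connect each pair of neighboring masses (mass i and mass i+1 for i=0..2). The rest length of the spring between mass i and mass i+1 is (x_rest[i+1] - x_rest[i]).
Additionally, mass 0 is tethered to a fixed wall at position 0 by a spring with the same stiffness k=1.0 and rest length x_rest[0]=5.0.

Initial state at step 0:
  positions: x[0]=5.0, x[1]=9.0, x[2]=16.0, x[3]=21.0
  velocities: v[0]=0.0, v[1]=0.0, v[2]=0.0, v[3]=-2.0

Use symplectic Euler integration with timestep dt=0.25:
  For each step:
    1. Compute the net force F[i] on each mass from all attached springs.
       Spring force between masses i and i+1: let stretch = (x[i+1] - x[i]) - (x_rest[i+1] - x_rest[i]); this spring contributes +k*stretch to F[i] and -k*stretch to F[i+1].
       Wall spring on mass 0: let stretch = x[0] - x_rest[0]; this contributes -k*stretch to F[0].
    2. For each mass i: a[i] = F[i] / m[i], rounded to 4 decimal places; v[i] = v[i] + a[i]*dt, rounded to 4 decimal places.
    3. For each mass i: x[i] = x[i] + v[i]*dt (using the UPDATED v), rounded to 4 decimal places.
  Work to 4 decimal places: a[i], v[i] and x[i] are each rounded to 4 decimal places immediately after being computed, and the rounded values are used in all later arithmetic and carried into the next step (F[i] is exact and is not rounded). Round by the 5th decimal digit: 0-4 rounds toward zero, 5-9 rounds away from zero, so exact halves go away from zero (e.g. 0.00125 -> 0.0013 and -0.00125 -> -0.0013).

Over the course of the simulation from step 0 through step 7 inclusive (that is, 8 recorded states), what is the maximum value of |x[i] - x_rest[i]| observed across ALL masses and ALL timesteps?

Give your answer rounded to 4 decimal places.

Answer: 1.7758

Derivation:
Step 0: x=[5.0000 9.0000 16.0000 21.0000] v=[0.0000 0.0000 0.0000 -2.0000]
Step 1: x=[4.9375 9.1875 15.8750 20.5000] v=[-0.2500 0.7500 -0.5000 -2.0000]
Step 2: x=[4.8320 9.5274 15.6211 20.0234] v=[-0.4219 1.3594 -1.0156 -1.9063]
Step 3: x=[4.7180 9.9547 15.2615 19.5842] v=[-0.4561 1.7090 -1.4385 -1.7569]
Step 4: x=[4.6364 10.3863 14.8404 19.1873] v=[-0.3264 1.7265 -1.6845 -1.5876]
Step 5: x=[4.6244 10.7370 14.4126 18.8312] v=[-0.0480 1.4026 -1.7113 -1.4243]
Step 6: x=[4.7054 10.9354 14.0312 18.5115] v=[0.3241 0.7934 -1.5256 -1.2790]
Step 7: x=[4.8817 10.9379 13.7363 18.2242] v=[0.7053 0.0099 -1.1795 -1.1491]
Max displacement = 1.7758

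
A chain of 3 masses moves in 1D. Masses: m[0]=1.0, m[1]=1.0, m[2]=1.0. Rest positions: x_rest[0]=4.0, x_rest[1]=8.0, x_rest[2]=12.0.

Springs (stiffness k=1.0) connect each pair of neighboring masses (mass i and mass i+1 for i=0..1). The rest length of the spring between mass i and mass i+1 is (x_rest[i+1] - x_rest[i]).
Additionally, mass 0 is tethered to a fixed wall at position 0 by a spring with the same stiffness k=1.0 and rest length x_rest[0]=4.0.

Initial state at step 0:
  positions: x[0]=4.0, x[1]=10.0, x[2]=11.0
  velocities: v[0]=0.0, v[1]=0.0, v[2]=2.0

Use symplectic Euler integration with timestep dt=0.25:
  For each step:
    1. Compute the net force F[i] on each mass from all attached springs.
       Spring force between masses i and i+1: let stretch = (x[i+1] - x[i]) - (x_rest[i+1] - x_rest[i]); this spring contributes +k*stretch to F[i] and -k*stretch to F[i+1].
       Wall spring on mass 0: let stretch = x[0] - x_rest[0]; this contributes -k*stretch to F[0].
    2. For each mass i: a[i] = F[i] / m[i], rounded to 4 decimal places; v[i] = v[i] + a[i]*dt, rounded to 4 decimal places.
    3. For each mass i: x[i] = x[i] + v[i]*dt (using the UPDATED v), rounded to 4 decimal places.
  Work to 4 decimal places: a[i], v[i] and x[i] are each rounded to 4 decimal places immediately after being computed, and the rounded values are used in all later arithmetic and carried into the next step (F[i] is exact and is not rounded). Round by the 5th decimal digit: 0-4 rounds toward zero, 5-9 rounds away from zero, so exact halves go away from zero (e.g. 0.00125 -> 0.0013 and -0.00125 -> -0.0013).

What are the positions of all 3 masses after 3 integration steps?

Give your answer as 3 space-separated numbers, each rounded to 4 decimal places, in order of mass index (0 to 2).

Answer: 4.5843 8.5257 13.3533

Derivation:
Step 0: x=[4.0000 10.0000 11.0000] v=[0.0000 0.0000 2.0000]
Step 1: x=[4.1250 9.6875 11.6875] v=[0.5000 -1.2500 2.7500]
Step 2: x=[4.3399 9.1524 12.5000] v=[0.8594 -2.1406 3.2500]
Step 3: x=[4.5843 8.5257 13.3533] v=[0.9776 -2.5068 3.4131]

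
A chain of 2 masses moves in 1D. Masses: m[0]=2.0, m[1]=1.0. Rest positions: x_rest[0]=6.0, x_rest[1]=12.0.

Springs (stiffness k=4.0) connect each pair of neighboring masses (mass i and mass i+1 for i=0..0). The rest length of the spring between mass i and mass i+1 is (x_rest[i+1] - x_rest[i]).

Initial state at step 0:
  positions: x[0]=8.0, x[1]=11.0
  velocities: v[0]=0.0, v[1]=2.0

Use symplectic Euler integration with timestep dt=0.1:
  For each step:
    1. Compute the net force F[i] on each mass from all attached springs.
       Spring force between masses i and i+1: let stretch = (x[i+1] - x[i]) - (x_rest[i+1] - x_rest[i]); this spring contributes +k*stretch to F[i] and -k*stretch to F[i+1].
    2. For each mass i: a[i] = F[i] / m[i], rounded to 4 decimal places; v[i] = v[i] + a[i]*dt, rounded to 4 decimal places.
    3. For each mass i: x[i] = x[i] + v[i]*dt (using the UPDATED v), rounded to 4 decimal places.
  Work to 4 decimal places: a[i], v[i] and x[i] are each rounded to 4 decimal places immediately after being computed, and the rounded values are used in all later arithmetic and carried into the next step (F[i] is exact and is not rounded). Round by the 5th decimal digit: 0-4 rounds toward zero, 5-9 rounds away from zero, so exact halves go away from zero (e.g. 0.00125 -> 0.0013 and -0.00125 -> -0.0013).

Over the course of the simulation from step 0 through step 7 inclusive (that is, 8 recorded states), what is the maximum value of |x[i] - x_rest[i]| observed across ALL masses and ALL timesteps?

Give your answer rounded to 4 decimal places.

Step 0: x=[8.0000 11.0000] v=[0.0000 2.0000]
Step 1: x=[7.9400 11.3200] v=[-0.6000 3.2000]
Step 2: x=[7.8276 11.7448] v=[-1.1240 4.2480]
Step 3: x=[7.6735 12.2529] v=[-1.5406 5.0811]
Step 4: x=[7.4910 12.8178] v=[-1.8247 5.6493]
Step 5: x=[7.2951 13.4097] v=[-1.9593 5.9186]
Step 6: x=[7.1015 13.9970] v=[-1.9364 5.8728]
Step 7: x=[6.9258 14.5485] v=[-1.7573 5.5146]
Max displacement = 2.5485

Answer: 2.5485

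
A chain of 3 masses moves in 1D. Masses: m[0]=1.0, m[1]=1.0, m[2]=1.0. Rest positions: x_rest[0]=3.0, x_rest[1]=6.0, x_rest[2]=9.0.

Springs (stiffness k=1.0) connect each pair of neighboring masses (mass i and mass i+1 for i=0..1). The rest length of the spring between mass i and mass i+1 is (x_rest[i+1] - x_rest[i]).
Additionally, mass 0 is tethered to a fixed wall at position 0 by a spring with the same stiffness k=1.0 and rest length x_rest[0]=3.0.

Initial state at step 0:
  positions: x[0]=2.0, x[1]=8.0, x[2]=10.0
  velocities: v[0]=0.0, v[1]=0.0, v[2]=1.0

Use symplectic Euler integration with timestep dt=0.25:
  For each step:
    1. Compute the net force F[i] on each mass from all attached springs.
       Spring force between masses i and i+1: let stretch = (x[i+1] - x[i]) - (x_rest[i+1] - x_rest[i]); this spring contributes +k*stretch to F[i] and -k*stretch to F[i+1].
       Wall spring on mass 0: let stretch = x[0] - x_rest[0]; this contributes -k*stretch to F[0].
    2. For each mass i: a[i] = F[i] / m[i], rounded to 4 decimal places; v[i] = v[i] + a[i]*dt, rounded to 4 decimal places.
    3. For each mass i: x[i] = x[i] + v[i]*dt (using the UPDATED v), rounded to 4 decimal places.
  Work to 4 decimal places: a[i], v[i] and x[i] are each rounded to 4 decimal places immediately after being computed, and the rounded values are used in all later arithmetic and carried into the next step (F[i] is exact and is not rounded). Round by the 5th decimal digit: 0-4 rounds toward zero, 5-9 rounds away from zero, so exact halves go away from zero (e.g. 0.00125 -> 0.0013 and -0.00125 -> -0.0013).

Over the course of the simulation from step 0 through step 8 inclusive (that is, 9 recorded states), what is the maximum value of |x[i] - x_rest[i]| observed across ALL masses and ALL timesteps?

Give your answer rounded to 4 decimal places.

Answer: 2.3450

Derivation:
Step 0: x=[2.0000 8.0000 10.0000] v=[0.0000 0.0000 1.0000]
Step 1: x=[2.2500 7.7500 10.3125] v=[1.0000 -1.0000 1.2500]
Step 2: x=[2.7031 7.3164 10.6524] v=[1.8125 -1.7344 1.3594]
Step 3: x=[3.2756 6.8030 10.9713] v=[2.2901 -2.0537 1.2754]
Step 4: x=[3.8639 6.3296 11.2171] v=[2.3531 -1.8935 0.9833]
Step 5: x=[4.3648 6.0076 11.3450] v=[2.0036 -1.2881 0.5114]
Step 6: x=[4.6956 5.9165 11.3268] v=[1.3231 -0.3645 -0.0730]
Step 7: x=[4.8092 6.0872 11.1579] v=[0.4544 0.6829 -0.6756]
Step 8: x=[4.7021 6.4950 10.8596] v=[-0.4284 1.6311 -1.1933]
Max displacement = 2.3450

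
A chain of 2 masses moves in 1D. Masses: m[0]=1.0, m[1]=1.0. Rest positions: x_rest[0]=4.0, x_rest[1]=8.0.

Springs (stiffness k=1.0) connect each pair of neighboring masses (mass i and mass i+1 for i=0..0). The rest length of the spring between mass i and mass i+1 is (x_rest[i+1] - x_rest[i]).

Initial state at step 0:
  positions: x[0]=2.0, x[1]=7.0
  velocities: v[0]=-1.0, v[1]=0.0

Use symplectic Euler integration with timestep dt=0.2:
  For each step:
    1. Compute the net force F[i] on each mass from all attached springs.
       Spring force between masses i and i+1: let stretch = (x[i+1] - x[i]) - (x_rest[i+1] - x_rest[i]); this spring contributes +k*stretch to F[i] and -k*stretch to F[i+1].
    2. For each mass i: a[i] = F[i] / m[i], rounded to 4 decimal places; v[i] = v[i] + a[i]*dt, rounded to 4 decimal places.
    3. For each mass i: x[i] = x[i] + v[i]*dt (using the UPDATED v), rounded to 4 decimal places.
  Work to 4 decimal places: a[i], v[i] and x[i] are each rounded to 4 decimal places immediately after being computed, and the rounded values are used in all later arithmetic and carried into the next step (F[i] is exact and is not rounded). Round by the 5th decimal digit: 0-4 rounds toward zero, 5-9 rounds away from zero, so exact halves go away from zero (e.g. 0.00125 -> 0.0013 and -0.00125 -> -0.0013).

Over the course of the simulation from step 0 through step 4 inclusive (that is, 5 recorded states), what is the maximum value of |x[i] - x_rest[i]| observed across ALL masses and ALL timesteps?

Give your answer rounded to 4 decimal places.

Answer: 2.3700

Derivation:
Step 0: x=[2.0000 7.0000] v=[-1.0000 0.0000]
Step 1: x=[1.8400 6.9600] v=[-0.8000 -0.2000]
Step 2: x=[1.7248 6.8752] v=[-0.5760 -0.4240]
Step 3: x=[1.6556 6.7444] v=[-0.3459 -0.6541]
Step 4: x=[1.6300 6.5700] v=[-0.1281 -0.8719]
Max displacement = 2.3700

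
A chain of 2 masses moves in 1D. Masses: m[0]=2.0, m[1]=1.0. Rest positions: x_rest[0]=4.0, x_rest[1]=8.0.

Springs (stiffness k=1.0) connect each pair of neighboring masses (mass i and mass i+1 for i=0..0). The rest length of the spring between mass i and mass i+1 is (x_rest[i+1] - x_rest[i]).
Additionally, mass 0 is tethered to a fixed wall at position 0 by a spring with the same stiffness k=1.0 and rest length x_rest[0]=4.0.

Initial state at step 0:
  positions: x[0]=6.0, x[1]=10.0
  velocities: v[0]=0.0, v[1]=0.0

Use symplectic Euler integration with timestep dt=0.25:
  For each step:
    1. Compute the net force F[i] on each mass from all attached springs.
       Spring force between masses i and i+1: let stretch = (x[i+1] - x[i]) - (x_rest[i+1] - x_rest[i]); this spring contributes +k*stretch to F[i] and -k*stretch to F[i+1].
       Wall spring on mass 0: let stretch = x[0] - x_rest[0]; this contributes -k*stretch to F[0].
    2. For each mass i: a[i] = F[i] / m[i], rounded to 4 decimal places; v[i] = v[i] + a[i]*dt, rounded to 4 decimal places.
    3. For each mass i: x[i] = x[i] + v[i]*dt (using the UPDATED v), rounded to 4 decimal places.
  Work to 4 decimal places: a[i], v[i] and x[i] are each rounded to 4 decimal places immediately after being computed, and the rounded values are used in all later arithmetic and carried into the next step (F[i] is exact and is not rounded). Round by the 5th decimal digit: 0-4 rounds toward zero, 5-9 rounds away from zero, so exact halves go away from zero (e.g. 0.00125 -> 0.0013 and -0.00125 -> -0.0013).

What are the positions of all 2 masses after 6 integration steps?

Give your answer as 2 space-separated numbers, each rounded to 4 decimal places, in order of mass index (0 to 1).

Step 0: x=[6.0000 10.0000] v=[0.0000 0.0000]
Step 1: x=[5.9375 10.0000] v=[-0.2500 0.0000]
Step 2: x=[5.8164 9.9961] v=[-0.4844 -0.0156]
Step 3: x=[5.6442 9.9810] v=[-0.6890 -0.0605]
Step 4: x=[5.4311 9.9448] v=[-0.8524 -0.1447]
Step 5: x=[5.1893 9.8765] v=[-0.9671 -0.2731]
Step 6: x=[4.9318 9.7653] v=[-1.0299 -0.4449]

Answer: 4.9318 9.7653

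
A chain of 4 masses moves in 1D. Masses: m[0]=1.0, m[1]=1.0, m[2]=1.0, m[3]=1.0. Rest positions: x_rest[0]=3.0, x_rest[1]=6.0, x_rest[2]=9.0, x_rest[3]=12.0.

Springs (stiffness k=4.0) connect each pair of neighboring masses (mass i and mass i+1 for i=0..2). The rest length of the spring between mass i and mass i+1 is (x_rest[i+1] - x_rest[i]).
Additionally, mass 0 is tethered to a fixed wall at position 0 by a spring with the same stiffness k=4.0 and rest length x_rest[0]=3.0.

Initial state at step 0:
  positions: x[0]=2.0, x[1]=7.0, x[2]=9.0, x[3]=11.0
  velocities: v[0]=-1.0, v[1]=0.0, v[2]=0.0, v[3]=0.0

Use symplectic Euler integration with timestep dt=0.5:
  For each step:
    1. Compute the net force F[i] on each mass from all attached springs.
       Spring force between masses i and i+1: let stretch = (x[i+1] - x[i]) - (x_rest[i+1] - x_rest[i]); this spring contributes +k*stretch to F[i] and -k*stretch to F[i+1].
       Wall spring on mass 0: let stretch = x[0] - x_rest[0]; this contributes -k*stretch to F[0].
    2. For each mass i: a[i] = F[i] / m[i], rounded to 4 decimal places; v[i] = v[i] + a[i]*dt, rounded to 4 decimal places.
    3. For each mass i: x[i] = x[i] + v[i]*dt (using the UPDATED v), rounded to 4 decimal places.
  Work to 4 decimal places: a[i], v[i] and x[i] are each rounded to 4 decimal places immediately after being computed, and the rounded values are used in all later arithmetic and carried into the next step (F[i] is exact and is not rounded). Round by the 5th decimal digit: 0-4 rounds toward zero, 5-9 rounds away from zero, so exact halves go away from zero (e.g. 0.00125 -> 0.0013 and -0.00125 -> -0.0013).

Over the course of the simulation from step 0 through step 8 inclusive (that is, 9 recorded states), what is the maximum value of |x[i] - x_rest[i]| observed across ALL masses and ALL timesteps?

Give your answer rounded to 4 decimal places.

Step 0: x=[2.0000 7.0000 9.0000 11.0000] v=[-1.0000 0.0000 0.0000 0.0000]
Step 1: x=[4.5000 4.0000 9.0000 12.0000] v=[5.0000 -6.0000 0.0000 2.0000]
Step 2: x=[2.0000 6.5000 7.0000 13.0000] v=[-5.0000 5.0000 -4.0000 2.0000]
Step 3: x=[2.0000 5.0000 10.5000 11.0000] v=[0.0000 -3.0000 7.0000 -4.0000]
Step 4: x=[3.0000 6.0000 9.0000 11.5000] v=[2.0000 2.0000 -3.0000 1.0000]
Step 5: x=[4.0000 7.0000 7.0000 12.5000] v=[2.0000 2.0000 -4.0000 2.0000]
Step 6: x=[4.0000 5.0000 10.5000 11.0000] v=[0.0000 -4.0000 7.0000 -3.0000]
Step 7: x=[1.0000 7.5000 9.0000 12.0000] v=[-6.0000 5.0000 -3.0000 2.0000]
Step 8: x=[3.5000 5.0000 9.0000 13.0000] v=[5.0000 -5.0000 0.0000 2.0000]
Max displacement = 2.0000

Answer: 2.0000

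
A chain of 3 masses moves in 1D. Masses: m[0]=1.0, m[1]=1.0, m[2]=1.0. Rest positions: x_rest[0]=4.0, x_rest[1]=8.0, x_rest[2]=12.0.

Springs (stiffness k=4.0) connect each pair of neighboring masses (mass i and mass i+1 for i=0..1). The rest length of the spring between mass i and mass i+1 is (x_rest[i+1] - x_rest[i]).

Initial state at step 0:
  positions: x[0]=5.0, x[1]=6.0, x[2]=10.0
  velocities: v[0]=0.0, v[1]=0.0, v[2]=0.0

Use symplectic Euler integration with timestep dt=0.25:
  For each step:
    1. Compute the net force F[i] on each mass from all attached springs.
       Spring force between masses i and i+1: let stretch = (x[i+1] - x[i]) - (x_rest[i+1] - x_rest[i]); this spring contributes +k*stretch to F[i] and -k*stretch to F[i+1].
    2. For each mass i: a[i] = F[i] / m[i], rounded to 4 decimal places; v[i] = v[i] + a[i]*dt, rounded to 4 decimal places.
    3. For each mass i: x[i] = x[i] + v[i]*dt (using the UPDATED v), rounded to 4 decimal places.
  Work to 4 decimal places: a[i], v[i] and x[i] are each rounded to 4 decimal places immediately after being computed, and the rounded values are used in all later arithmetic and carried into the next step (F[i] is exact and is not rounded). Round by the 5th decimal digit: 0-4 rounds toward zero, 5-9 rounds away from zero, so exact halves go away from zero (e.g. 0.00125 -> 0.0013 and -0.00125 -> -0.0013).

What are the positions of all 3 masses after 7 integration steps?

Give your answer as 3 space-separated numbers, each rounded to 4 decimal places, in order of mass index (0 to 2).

Answer: 2.2687 5.9937 12.7378

Derivation:
Step 0: x=[5.0000 6.0000 10.0000] v=[0.0000 0.0000 0.0000]
Step 1: x=[4.2500 6.7500 10.0000] v=[-3.0000 3.0000 0.0000]
Step 2: x=[3.1250 7.6875 10.1875] v=[-4.5000 3.7500 0.7500]
Step 3: x=[2.1406 8.1094 10.7500] v=[-3.9375 1.6875 2.2500]
Step 4: x=[1.6484 7.6992 11.6524] v=[-1.9687 -1.6407 3.6094]
Step 5: x=[1.6689 6.7646 12.5665] v=[0.0821 -3.7383 3.6562]
Step 6: x=[1.9634 6.0066 13.0301] v=[1.1778 -3.0321 1.8543]
Step 7: x=[2.2687 5.9937 12.7378] v=[1.2210 -0.0518 -1.1692]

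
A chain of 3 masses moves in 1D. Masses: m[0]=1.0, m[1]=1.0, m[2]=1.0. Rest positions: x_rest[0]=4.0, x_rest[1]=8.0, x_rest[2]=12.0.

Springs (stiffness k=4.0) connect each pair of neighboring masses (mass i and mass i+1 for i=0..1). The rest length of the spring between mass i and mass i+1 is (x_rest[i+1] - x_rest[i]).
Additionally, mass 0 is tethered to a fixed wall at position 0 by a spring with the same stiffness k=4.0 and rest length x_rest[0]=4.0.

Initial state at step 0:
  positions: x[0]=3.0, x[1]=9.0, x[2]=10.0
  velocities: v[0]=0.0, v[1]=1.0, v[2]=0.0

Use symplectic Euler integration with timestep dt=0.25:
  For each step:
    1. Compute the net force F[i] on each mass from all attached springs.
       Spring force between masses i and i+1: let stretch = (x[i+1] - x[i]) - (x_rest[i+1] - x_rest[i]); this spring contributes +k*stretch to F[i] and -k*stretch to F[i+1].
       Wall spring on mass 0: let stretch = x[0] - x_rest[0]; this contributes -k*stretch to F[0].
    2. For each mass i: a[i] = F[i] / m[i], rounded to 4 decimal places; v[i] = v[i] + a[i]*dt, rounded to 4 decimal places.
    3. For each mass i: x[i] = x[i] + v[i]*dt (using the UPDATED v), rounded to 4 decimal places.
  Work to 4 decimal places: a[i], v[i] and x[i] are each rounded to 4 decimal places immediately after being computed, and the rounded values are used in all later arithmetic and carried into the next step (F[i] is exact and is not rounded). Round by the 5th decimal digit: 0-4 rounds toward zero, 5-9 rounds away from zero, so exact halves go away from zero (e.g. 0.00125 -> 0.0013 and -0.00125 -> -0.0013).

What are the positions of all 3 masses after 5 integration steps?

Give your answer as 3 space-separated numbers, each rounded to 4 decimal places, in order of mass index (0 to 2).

Step 0: x=[3.0000 9.0000 10.0000] v=[0.0000 1.0000 0.0000]
Step 1: x=[3.7500 8.0000 10.7500] v=[3.0000 -4.0000 3.0000]
Step 2: x=[4.6250 6.6250 11.8125] v=[3.5000 -5.5000 4.2500]
Step 3: x=[4.8438 6.0469 12.5781] v=[0.8750 -2.3125 3.0625]
Step 4: x=[4.1524 6.8008 12.7109] v=[-2.7657 3.0156 0.5313]
Step 5: x=[3.0850 8.3701 12.3662] v=[-4.2697 6.2773 -1.3788]

Answer: 3.0850 8.3701 12.3662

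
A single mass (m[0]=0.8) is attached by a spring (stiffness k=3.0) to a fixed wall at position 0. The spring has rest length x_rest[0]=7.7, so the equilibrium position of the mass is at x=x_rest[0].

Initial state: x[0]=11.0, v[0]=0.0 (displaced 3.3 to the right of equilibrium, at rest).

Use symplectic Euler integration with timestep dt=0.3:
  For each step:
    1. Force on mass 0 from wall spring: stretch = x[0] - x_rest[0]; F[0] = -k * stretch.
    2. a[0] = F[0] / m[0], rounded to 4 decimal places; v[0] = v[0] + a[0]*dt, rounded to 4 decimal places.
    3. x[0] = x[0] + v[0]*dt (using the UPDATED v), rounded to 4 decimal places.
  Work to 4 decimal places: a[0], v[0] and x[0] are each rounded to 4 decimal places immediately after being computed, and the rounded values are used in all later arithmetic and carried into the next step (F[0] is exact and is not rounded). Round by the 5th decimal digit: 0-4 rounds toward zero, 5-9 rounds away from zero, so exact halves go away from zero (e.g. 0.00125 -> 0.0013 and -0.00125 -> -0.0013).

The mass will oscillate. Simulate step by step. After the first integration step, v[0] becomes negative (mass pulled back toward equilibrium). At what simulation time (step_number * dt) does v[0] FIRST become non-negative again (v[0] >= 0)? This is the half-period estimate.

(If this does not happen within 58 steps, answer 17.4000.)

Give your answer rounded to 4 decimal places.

Step 0: x=[11.0000] v=[0.0000]
Step 1: x=[9.8863] v=[-3.7125]
Step 2: x=[8.0347] v=[-6.1721]
Step 3: x=[6.0701] v=[-6.5486]
Step 4: x=[4.6556] v=[-4.7150]
Step 5: x=[4.2686] v=[-1.2901]
Step 6: x=[5.0397] v=[2.5702]
First v>=0 after going negative at step 6, time=1.8000

Answer: 1.8000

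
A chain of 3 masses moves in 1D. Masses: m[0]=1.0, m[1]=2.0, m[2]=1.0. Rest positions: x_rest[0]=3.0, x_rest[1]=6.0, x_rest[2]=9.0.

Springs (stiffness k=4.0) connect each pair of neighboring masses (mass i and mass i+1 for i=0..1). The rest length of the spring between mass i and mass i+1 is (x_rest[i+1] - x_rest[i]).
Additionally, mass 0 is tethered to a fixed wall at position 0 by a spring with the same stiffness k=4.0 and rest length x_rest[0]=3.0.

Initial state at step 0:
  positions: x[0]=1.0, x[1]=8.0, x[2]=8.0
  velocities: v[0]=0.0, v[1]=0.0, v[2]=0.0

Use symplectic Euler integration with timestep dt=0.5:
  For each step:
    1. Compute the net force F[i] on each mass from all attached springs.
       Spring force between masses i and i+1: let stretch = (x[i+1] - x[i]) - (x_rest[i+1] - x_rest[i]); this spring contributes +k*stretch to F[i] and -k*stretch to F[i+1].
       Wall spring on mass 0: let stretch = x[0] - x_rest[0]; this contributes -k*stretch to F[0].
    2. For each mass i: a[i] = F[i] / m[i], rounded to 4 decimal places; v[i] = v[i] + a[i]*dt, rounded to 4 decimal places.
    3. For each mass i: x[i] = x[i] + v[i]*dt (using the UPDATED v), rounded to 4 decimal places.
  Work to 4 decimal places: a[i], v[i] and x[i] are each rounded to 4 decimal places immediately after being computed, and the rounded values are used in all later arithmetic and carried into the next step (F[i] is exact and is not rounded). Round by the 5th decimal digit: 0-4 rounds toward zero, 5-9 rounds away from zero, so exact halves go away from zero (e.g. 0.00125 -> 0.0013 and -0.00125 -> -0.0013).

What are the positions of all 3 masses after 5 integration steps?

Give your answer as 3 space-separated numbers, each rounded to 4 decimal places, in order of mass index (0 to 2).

Answer: 7.2500 4.2500 9.2500

Derivation:
Step 0: x=[1.0000 8.0000 8.0000] v=[0.0000 0.0000 0.0000]
Step 1: x=[7.0000 4.5000 11.0000] v=[12.0000 -7.0000 6.0000]
Step 2: x=[3.5000 5.5000 10.5000] v=[-7.0000 2.0000 -1.0000]
Step 3: x=[-1.5000 8.0000 8.0000] v=[-10.0000 5.0000 -5.0000]
Step 4: x=[4.5000 5.7500 8.5000] v=[12.0000 -4.5000 1.0000]
Step 5: x=[7.2500 4.2500 9.2500] v=[5.5000 -3.0000 1.5000]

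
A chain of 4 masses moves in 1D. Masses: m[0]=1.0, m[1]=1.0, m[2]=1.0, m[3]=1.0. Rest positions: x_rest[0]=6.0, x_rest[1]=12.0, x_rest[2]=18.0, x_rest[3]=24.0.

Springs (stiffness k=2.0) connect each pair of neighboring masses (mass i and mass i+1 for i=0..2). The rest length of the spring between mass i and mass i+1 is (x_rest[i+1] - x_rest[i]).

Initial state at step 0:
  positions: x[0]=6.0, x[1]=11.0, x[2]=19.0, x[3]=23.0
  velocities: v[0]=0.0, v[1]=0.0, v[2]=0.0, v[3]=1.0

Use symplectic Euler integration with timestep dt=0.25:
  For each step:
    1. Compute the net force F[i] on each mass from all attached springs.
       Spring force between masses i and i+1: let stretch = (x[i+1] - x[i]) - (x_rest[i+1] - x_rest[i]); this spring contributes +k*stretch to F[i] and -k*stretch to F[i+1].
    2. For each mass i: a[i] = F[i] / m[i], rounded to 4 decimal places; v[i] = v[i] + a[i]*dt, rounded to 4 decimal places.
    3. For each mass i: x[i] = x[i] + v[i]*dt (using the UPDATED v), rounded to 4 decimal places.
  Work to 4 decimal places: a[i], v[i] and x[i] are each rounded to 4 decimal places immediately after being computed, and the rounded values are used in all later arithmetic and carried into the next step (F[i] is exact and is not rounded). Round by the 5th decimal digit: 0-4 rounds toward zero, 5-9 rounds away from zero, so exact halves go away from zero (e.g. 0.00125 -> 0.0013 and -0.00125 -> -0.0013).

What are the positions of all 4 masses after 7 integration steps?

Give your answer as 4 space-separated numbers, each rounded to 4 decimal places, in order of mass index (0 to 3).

Step 0: x=[6.0000 11.0000 19.0000 23.0000] v=[0.0000 0.0000 0.0000 1.0000]
Step 1: x=[5.8750 11.3750 18.5000 23.5000] v=[-0.5000 1.5000 -2.0000 2.0000]
Step 2: x=[5.6875 11.9531 17.7344 24.1250] v=[-0.7500 2.3125 -3.0625 2.5000]
Step 3: x=[5.5332 12.4707 17.0449 24.7012] v=[-0.6172 2.0704 -2.7579 2.3047]
Step 4: x=[5.4961 12.6929 16.7407 25.0704] v=[-0.1485 0.8888 -1.2169 1.4766]
Step 5: x=[5.6086 12.5215 16.9717 25.1484] v=[0.4499 -0.6857 0.9241 0.3118]
Step 6: x=[5.8352 12.0422 17.6686 24.9543] v=[0.9064 -1.9171 2.7874 -0.7766]
Step 7: x=[6.0877 11.4904 18.5729 24.5994] v=[1.0099 -2.2074 3.6171 -1.4195]

Answer: 6.0877 11.4904 18.5729 24.5994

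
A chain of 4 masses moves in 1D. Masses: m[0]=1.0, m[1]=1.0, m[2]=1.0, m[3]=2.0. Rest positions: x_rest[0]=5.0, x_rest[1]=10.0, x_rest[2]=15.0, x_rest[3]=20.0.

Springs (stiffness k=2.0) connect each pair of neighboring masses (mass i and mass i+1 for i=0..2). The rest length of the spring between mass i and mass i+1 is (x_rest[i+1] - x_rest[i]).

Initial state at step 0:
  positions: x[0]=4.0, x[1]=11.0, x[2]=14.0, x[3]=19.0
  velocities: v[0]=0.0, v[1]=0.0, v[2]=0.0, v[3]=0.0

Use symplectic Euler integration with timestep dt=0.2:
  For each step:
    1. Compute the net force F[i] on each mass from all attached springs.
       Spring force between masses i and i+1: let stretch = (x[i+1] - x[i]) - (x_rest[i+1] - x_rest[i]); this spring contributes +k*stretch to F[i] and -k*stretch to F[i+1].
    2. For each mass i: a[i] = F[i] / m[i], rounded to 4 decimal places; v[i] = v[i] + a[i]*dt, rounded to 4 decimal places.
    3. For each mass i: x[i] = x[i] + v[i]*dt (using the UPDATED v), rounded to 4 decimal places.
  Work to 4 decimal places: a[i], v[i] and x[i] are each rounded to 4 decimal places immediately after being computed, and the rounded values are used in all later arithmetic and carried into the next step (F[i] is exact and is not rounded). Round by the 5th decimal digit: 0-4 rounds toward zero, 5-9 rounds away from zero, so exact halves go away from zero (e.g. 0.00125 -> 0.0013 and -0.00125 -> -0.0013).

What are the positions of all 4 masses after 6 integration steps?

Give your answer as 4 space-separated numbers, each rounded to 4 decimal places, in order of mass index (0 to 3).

Answer: 5.3492 8.2342 14.8499 19.2833

Derivation:
Step 0: x=[4.0000 11.0000 14.0000 19.0000] v=[0.0000 0.0000 0.0000 0.0000]
Step 1: x=[4.1600 10.6800 14.1600 19.0000] v=[0.8000 -1.6000 0.8000 0.0000]
Step 2: x=[4.4416 10.1168 14.4288 19.0064] v=[1.4080 -2.8160 1.3440 0.0320]
Step 3: x=[4.7772 9.4445 14.7188 19.0297] v=[1.6781 -3.3613 1.4502 0.1165]
Step 4: x=[5.0862 8.8208 14.9318 19.0806] v=[1.5450 -3.1185 1.0648 0.2543]
Step 5: x=[5.2940 8.3872 14.9878 19.1655] v=[1.0388 -2.1679 0.2799 0.4245]
Step 6: x=[5.3492 8.2342 14.8499 19.2833] v=[0.2761 -0.7649 -0.6893 0.5890]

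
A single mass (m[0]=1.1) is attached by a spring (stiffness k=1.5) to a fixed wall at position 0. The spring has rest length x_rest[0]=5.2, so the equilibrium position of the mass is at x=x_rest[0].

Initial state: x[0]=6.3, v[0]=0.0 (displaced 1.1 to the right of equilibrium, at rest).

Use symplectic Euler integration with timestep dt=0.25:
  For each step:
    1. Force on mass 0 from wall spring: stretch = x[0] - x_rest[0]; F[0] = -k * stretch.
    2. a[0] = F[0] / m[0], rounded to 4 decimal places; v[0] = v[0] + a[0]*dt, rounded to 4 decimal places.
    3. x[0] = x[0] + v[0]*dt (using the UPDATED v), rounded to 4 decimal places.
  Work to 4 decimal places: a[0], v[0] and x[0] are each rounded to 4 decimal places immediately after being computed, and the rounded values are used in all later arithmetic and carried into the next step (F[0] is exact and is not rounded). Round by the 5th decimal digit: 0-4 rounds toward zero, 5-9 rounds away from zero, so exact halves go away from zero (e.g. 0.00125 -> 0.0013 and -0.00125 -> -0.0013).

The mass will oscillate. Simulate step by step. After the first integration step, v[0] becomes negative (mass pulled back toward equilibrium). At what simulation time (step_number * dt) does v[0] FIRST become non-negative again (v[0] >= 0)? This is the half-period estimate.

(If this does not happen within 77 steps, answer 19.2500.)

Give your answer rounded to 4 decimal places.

Step 0: x=[6.3000] v=[0.0000]
Step 1: x=[6.2063] v=[-0.3750]
Step 2: x=[6.0268] v=[-0.7181]
Step 3: x=[5.7768] v=[-1.0000]
Step 4: x=[5.4777] v=[-1.1966]
Step 5: x=[5.1549] v=[-1.2913]
Step 6: x=[4.8359] v=[-1.2759]
Step 7: x=[4.5480] v=[-1.1518]
Step 8: x=[4.3156] v=[-0.9295]
Step 9: x=[4.1586] v=[-0.6280]
Step 10: x=[4.0904] v=[-0.2730]
Step 11: x=[4.1167] v=[0.1053]
First v>=0 after going negative at step 11, time=2.7500

Answer: 2.7500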